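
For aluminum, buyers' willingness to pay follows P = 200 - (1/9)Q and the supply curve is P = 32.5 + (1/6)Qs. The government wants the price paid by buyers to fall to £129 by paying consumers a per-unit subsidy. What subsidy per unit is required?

At a buyer price of 129, quantity demanded is 1800 − 9·129 = 639.
Sellers supply 639 only when they receive Ps = 32.5 + (1/6)·639 = 139.
s = Ps − Pb = 139 − 129 = 10.

Required subsidy s = £10 per unit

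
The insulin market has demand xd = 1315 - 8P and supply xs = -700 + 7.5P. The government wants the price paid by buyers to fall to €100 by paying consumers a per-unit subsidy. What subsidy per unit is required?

At a buyer price of 100, quantity demanded is 1315 − 8·100 = 515.
Sellers supply 515 only when they receive Ps with -700 + 7.5·Ps = 515, i.e. Ps = 162.
s = Ps − Pb = 162 − 100 = 62.

Required subsidy s = €62 per unit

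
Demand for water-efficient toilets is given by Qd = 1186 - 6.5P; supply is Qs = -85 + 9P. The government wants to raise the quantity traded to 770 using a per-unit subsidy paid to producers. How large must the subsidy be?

At Q = 770, invert demand for the buyer price: Pb = (1186 − 770)/6.5 = 64; invert supply for the seller price: Ps = (770 − (-85))/9 = 95.
The subsidy must fill the gap: s = Ps − Pb = 95 − 64 = 31.

Required subsidy s = 31 per unit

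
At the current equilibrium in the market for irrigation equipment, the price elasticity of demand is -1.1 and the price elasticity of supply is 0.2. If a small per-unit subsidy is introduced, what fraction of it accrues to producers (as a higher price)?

Producer share = 11/13

For a small subsidy around the equilibrium, the benefit split depends on the relative slopes, which at a point are proportional to the elasticities.
Buyer share = εs/(εs + |εd|) = 0.2/(0.2 + 1.1) = 2/13; seller share = |εd|/(εs + |εd|) = 11/13.
So producers capture 11/13 of the subsidy.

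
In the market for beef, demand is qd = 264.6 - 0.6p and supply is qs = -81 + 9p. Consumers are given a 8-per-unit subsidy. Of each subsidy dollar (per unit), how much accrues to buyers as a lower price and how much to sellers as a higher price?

Buyers gain 7.5 per unit; sellers gain 0.5 per unit

Pre-subsidy: 264.6 - 0.6p = -81 + 9p gives p* = 36, q* = 243.
With the rebate, buyers effectively pay pb = ps − 8, where ps is the price sellers receive.
Demand in terms of ps becomes qd = 264.6 − 0.6(ps − 8) = 269.4 - 0.6ps. Setting this equal to supply: 269.4 - 0.6ps = -81 + 9ps, so ps = 36.5.
Buyers pay pb = 36.5 − 8 = 28.5; q' = -81 + 9·36.5 = 247.5.
Buyers' price falls by p* − pb = 36 − 28.5 = 7.5; sellers' price rises by ps − p* = 36.5 − 36 = 0.5.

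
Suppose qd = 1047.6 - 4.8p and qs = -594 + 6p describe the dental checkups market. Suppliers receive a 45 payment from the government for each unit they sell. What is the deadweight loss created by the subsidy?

Pre-subsidy: 1047.6 - 4.8p = -594 + 6p gives p* = 152, q* = 318.
With the subsidy, sellers receive ps = pb + 45 for each unit, where pb is the price buyers pay.
Supply in terms of pb becomes qs = -594 + 6(pb + 45) = -324 + 6pb. Setting this equal to demand: 1047.6 - 4.8pb = -324 + 6pb, so pb = 127.
Sellers receive ps = 127 + 45 = 172; q' = 1047.6 − 4.8·127 = 438.
The subsidy expands output by 438 − 318 = 120 past the efficient level; on those units the gap between marginal cost and willingness to pay runs from 0 up to 45.
DWL = ½ × 45 × 120 = 2700.

Deadweight loss = 2700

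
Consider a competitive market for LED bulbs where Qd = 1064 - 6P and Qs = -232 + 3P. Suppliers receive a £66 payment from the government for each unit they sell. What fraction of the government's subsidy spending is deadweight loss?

Pre-subsidy: 1064 - 6P = -232 + 3P gives P* = 144, Q* = 200.
With the subsidy, sellers receive Ps = Pb + 66 for each unit, where Pb is the price buyers pay.
Supply in terms of Pb becomes Qs = -232 + 3(Pb + 66) = -34 + 3Pb. Setting this equal to demand: 1064 - 6Pb = -34 + 3Pb, so Pb = 122.
Sellers receive Ps = 122 + 66 = 188; Q' = 1064 − 6·122 = 332.
ΔCS = ½(200 + 332)(144 − 122) = 5852; ΔPS = ½(200 + 332)(188 − 144) = 11704.
Government spending = 66 × 332 = 21912.
DWL = ½ × 66 × (332 − 200) = 4356; fraction = 4356 / 21912 = 33/166.

DWL / government spending = 33/166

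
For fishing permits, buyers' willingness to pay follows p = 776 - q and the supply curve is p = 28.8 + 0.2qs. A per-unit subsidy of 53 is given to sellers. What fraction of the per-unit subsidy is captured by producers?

Pre-subsidy: 776 - q = 28.8 + 0.2q gives q* = 1868/3 and p* = 460/3.
With the subsidy, sellers receive ps = pb + 53 for each unit, where pb is the price buyers pay.
On the curves, pb = 776 - q and ps = 28.8 + 0.2q; the wedge ps − pb = 53 gives 28.8 + 0.2q − (776 - q) = 53, so q' = 4001/6.
Then pb = 776 − 1·(4001/6) = 655/6 and ps = 28.8 + 0.2·(4001/6) = 973/6.
Buyers' price falls by p* − pb = 460/3 − 655/6 = 265/6; sellers' price rises by ps − p* = 973/6 − 460/3 = 53/6.
So producers capture (53/6)/53 = 1/6 of each unit of subsidy.

Producer share = 1/6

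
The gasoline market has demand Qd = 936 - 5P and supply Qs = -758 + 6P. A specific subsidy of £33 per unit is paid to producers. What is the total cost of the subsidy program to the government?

Pre-subsidy: 936 - 5P = -758 + 6P gives P* = 154, Q* = 166.
With the subsidy, sellers receive Ps = Pb + 33 for each unit, where Pb is the price buyers pay.
Supply in terms of Pb becomes Qs = -758 + 6(Pb + 33) = -560 + 6Pb. Setting this equal to demand: 936 - 5Pb = -560 + 6Pb, so Pb = 136.
Sellers receive Ps = 136 + 33 = 169; Q' = 936 − 5·136 = 256.
Government outlay = subsidy × quantity = 33 × 256 = 8448.

Government cost = £8448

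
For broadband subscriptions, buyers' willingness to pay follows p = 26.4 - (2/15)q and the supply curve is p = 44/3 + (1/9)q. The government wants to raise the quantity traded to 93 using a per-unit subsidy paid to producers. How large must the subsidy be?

Required subsidy s = 11 per unit

At q = 93, from the demand curve buyers pay pb = 26.4 − (2/15)·93 = 14; from the supply curve sellers need ps = 44/3 + (1/9)·93 = 25.
The subsidy must fill the gap: s = ps − pb = 25 − 14 = 11.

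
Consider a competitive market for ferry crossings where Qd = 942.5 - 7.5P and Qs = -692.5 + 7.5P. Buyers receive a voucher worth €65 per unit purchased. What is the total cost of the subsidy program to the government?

Pre-subsidy: 942.5 - 7.5P = -692.5 + 7.5P gives P* = 109, Q* = 125.
With the rebate, buyers effectively pay Pb = Ps − 65, where Ps is the price sellers receive.
Demand in terms of Ps becomes Qd = 942.5 − 7.5(Ps − 65) = 1430 - 7.5Ps. Setting this equal to supply: 1430 - 7.5Ps = -692.5 + 7.5Ps, so Ps = 141.5.
Buyers pay Pb = 141.5 − 65 = 76.5; Q' = -692.5 + 7.5·141.5 = 368.75.
Government outlay = subsidy × quantity = 65 × 368.75 = 23968.75.

Government cost = €23968.75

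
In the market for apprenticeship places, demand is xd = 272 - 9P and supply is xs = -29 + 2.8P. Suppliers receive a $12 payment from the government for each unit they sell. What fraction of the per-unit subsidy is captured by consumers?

Consumer share = 14/59

Pre-subsidy: 272 - 9P = -29 + 2.8P gives P* = 1505/59, x* = 2503/59.
With the subsidy, sellers receive Ps = Pb + 12 for each unit, where Pb is the price buyers pay.
Supply in terms of Pb becomes xs = -29 + 2.8(Pb + 12) = 4.6 + 2.8Pb. Setting this equal to demand: 272 - 9Pb = 4.6 + 2.8Pb, so Pb = 1337/59.
Sellers receive Ps = 1337/59 + 12 = 2045/59; x' = 272 − 9·(1337/59) = 4015/59.
Buyers' price falls by P* − Pb = 1505/59 − 1337/59 = 168/59; sellers' price rises by Ps − P* = 2045/59 − 1505/59 = 540/59.
So consumers capture (168/59)/12 = 14/59 of each unit of subsidy.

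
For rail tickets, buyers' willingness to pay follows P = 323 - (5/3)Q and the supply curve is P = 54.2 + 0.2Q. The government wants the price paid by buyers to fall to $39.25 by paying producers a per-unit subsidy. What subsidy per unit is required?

Required subsidy s = $49 per unit

At a buyer price of 39.25, quantity demanded is 193.8 − 0.6·39.25 = 170.25.
Sellers supply 170.25 only when they receive Ps = 54.2 + 0.2·170.25 = 88.25.
s = Ps − Pb = 88.25 − 39.25 = 49.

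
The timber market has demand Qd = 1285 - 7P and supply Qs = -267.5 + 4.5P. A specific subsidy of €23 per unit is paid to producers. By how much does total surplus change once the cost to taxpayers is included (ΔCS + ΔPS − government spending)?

Net change in total surplus = -€724.5

Pre-subsidy: 1285 - 7P = -267.5 + 4.5P gives P* = 135, Q* = 340.
With the subsidy, sellers receive Ps = Pb + 23 for each unit, where Pb is the price buyers pay.
Supply in terms of Pb becomes Qs = -267.5 + 4.5(Pb + 23) = -164 + 4.5Pb. Setting this equal to demand: 1285 - 7Pb = -164 + 4.5Pb, so Pb = 126.
Sellers receive Ps = 126 + 23 = 149; Q' = 1285 − 7·126 = 403.
ΔCS = ½(340 + 403)(135 − 126) = 3343.5; ΔPS = ½(340 + 403)(149 − 135) = 5201.
Government spending = 23 × 403 = 9269.
Net change = 3343.5 + 5201 − 9269 = -724.5. The loss equals the DWL triangle ½·23·63.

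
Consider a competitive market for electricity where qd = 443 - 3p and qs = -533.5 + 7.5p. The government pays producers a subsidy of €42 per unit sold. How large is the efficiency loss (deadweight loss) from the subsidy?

Pre-subsidy: 443 - 3p = -533.5 + 7.5p gives p* = 93, q* = 164.
With the subsidy, sellers receive ps = pb + 42 for each unit, where pb is the price buyers pay.
Supply in terms of pb becomes qs = -533.5 + 7.5(pb + 42) = -218.5 + 7.5pb. Setting this equal to demand: 443 - 3pb = -218.5 + 7.5pb, so pb = 63.
Sellers receive ps = 63 + 42 = 105; q' = 443 − 3·63 = 254.
The subsidy expands output by 254 − 164 = 90 past the efficient level; on those units the gap between marginal cost and willingness to pay runs from 0 up to 42.
DWL = ½ × 42 × 90 = 1890.

Deadweight loss = €1890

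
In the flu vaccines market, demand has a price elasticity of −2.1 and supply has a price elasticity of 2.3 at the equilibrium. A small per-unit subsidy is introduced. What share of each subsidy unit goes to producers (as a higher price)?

Producer share = 21/44

For a small subsidy around the equilibrium, the benefit split depends on the relative slopes, which at a point are proportional to the elasticities.
Buyer share = εs/(εs + |εd|) = 2.3/(2.3 + 2.1) = 23/44; seller share = |εd|/(εs + |εd|) = 21/44.
So producers capture 21/44 of the subsidy.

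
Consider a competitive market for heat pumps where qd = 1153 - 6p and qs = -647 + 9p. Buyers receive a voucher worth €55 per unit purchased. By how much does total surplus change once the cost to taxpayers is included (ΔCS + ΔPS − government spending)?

Pre-subsidy: 1153 - 6p = -647 + 9p gives p* = 120, q* = 433.
With the rebate, buyers effectively pay pb = ps − 55, where ps is the price sellers receive.
Demand in terms of ps becomes qd = 1153 − 6(ps − 55) = 1483 - 6ps. Setting this equal to supply: 1483 - 6ps = -647 + 9ps, so ps = 142.
Buyers pay pb = 142 − 55 = 87; q' = -647 + 9·142 = 631.
ΔCS = ½(433 + 631)(120 − 87) = 17556; ΔPS = ½(433 + 631)(142 − 120) = 11704.
Government spending = 55 × 631 = 34705.
Net change = 17556 + 11704 − 34705 = -5445. The loss equals the DWL triangle ½·55·198.

Net change in total surplus = -€5445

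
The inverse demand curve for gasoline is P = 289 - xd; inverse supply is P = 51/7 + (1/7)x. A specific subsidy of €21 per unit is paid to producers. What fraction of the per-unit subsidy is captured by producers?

Producer share = 0.125

Pre-subsidy: 289 - x = 51/7 + (1/7)x gives x* = 246.5 and P* = 42.5.
With the subsidy, sellers receive Ps = Pb + 21 for each unit, where Pb is the price buyers pay.
On the curves, Pb = 289 - x and Ps = 51/7 + (1/7)x; the wedge Ps − Pb = 21 gives 51/7 + (1/7)x − (289 - x) = 21, so x' = 264.875.
Then Pb = 289 − 1·264.875 = 24.125 and Ps = 51/7 + (1/7)·264.875 = 45.125.
Buyers' price falls by P* − Pb = 42.5 − 24.125 = 18.375; sellers' price rises by Ps − P* = 45.125 − 42.5 = 2.625.
So producers capture 2.625/21 = 0.125 of each unit of subsidy.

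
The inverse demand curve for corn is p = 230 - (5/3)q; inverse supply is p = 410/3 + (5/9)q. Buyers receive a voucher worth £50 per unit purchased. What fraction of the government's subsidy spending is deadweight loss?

DWL / government spending = 15/86

Pre-subsidy: 230 - (5/3)q = 410/3 + (5/9)q gives q* = 42 and p* = 160.
With the rebate, buyers effectively pay pb = ps − 50, where ps is the price sellers receive.
On the curves, pb = 230 - (5/3)q and ps = 410/3 + (5/9)q; the wedge ps − pb = 50 gives 410/3 + (5/9)q − (230 - (5/3)q) = 50, so q' = 64.5.
Then pb = 230 − (5/3)·64.5 = 122.5 and ps = 410/3 + (5/9)·64.5 = 172.5.
ΔCS = ½(42 + 64.5)(160 − 122.5) = 1996.875; ΔPS = ½(42 + 64.5)(172.5 − 160) = 665.625.
Government spending = 50 × 64.5 = 3225.
DWL = ½ × 50 × (64.5 − 42) = 562.5; fraction = 562.5 / 3225 = 15/86.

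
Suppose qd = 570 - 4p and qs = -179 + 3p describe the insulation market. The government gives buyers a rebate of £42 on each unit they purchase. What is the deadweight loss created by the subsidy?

Deadweight loss = £1512

Pre-subsidy: 570 - 4p = -179 + 3p gives p* = 107, q* = 142.
With the rebate, buyers effectively pay pb = ps − 42, where ps is the price sellers receive.
Demand in terms of ps becomes qd = 570 − 4(ps − 42) = 738 - 4ps. Setting this equal to supply: 738 - 4ps = -179 + 3ps, so ps = 131.
Buyers pay pb = 131 − 42 = 89; q' = -179 + 3·131 = 214.
The subsidy expands output by 214 − 142 = 72 past the efficient level; on those units the gap between marginal cost and willingness to pay runs from 0 up to 42.
DWL = ½ × 42 × 72 = 1512.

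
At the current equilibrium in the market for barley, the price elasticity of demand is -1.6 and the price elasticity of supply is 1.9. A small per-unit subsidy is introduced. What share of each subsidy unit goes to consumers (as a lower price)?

For a small subsidy around the equilibrium, the benefit split depends on the relative slopes, which at a point are proportional to the elasticities.
Buyer share = εs/(εs + |εd|) = 1.9/(1.9 + 1.6) = 19/35; seller share = |εd|/(εs + |εd|) = 16/35.

Consumer share = 19/35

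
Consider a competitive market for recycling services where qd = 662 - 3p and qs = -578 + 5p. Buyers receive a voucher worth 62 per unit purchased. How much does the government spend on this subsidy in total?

Pre-subsidy: 662 - 3p = -578 + 5p gives p* = 155, q* = 197.
With the rebate, buyers effectively pay pb = ps − 62, where ps is the price sellers receive.
Demand in terms of ps becomes qd = 662 − 3(ps − 62) = 848 - 3ps. Setting this equal to supply: 848 - 3ps = -578 + 5ps, so ps = 178.25.
Buyers pay pb = 178.25 − 62 = 116.25; q' = -578 + 5·178.25 = 313.25.
Government outlay = subsidy × quantity = 62 × 313.25 = 19421.5.

Government cost = 19421.5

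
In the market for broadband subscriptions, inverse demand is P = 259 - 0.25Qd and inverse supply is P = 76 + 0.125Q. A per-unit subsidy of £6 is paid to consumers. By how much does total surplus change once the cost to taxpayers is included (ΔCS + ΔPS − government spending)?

Net change in total surplus = -£48

Pre-subsidy: 259 - 0.25Q = 76 + 0.125Q gives Q* = 488 and P* = 137.
With the rebate, buyers effectively pay Pb = Ps − 6, where Ps is the price sellers receive.
On the curves, Pb = 259 - 0.25Q and Ps = 76 + 0.125Q; the wedge Ps − Pb = 6 gives 76 + 0.125Q − (259 - 0.25Q) = 6, so Q' = 504.
Then Pb = 259 − 0.25·504 = 133 and Ps = 76 + 0.125·504 = 139.
ΔCS = ½(488 + 504)(137 − 133) = 1984; ΔPS = ½(488 + 504)(139 − 137) = 992.
Government spending = 6 × 504 = 3024.
Net change = 1984 + 992 − 3024 = -48. The loss equals the DWL triangle ½·6·16.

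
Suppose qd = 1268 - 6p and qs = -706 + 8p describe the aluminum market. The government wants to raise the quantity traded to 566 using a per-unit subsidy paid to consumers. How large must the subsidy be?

Required subsidy s = 42 per unit

At q = 566, invert demand for the buyer price: pb = (1268 − 566)/6 = 117; invert supply for the seller price: ps = (566 − (-706))/8 = 159.
The subsidy must fill the gap: s = ps − pb = 159 − 117 = 42.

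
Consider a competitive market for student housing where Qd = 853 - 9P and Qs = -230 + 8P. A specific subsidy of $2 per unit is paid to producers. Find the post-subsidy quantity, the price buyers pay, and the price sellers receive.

Pre-subsidy: 853 - 9P = -230 + 8P gives P* = 1083/17, Q* = 4754/17.
With the subsidy, sellers receive Ps = Pb + 2 for each unit, where Pb is the price buyers pay.
Supply in terms of Pb becomes Qs = -230 + 8(Pb + 2) = -214 + 8Pb. Setting this equal to demand: 853 - 9Pb = -214 + 8Pb, so Pb = 1067/17.
Sellers receive Ps = 1067/17 + 2 = 1101/17; Q' = 853 − 9·(1067/17) = 4898/17.

Q' = 4898/17; buyers pay 1067/17; sellers receive 1101/17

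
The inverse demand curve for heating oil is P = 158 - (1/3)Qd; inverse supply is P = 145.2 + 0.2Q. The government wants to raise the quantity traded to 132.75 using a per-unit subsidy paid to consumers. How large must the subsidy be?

At Q = 132.75, from the demand curve buyers pay Pb = 158 − (1/3)·132.75 = 113.75; from the supply curve sellers need Ps = 145.2 + 0.2·132.75 = 171.75.
The subsidy must fill the gap: s = Ps − Pb = 171.75 − 113.75 = 58.

Required subsidy s = 58 per unit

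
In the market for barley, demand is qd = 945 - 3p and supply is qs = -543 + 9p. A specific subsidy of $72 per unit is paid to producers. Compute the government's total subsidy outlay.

Pre-subsidy: 945 - 3p = -543 + 9p gives p* = 124, q* = 573.
With the subsidy, sellers receive ps = pb + 72 for each unit, where pb is the price buyers pay.
Supply in terms of pb becomes qs = -543 + 9(pb + 72) = 105 + 9pb. Setting this equal to demand: 945 - 3pb = 105 + 9pb, so pb = 70.
Sellers receive ps = 70 + 72 = 142; q' = 945 − 3·70 = 735.
Government outlay = subsidy × quantity = 72 × 735 = 52920.

Government cost = $52920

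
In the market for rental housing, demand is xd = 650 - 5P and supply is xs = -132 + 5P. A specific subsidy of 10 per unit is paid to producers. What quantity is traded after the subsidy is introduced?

Pre-subsidy: 650 - 5P = -132 + 5P gives P* = 78.2, x* = 259.
With the subsidy, sellers receive Ps = Pb + 10 for each unit, where Pb is the price buyers pay.
Supply in terms of Pb becomes xs = -132 + 5(Pb + 10) = -82 + 5Pb. Setting this equal to demand: 650 - 5Pb = -82 + 5Pb, so Pb = 73.2.
Sellers receive Ps = 73.2 + 10 = 83.2; x' = 650 − 5·73.2 = 284.

x' = 284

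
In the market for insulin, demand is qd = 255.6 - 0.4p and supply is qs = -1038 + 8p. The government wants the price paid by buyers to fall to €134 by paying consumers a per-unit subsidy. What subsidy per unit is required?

At a buyer price of 134, quantity demanded is 255.6 − 0.4·134 = 202.
Sellers supply 202 only when they receive ps with -1038 + 8·ps = 202, i.e. ps = 155.
s = ps − pb = 155 − 134 = 21.

Required subsidy s = €21 per unit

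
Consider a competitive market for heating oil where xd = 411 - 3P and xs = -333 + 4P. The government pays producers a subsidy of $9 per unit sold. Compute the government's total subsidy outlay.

Pre-subsidy: 411 - 3P = -333 + 4P gives P* = 744/7, x* = 645/7.
With the subsidy, sellers receive Ps = Pb + 9 for each unit, where Pb is the price buyers pay.
Supply in terms of Pb becomes xs = -333 + 4(Pb + 9) = -297 + 4Pb. Setting this equal to demand: 411 - 3Pb = -297 + 4Pb, so Pb = 708/7.
Sellers receive Ps = 708/7 + 9 = 771/7; x' = 411 − 3·(708/7) = 753/7.
Government outlay = subsidy × quantity = 9 × 753/7 = 6777/7.

Government cost = 6777/7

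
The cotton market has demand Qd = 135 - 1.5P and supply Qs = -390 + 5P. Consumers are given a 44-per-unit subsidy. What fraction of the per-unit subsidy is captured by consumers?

Pre-subsidy: 135 - 1.5P = -390 + 5P gives P* = 1050/13, Q* = 180/13.
With the rebate, buyers effectively pay Pb = Ps − 44, where Ps is the price sellers receive.
Demand in terms of Ps becomes Qd = 135 − 1.5(Ps − 44) = 201 - 1.5Ps. Setting this equal to supply: 201 - 1.5Ps = -390 + 5Ps, so Ps = 1182/13.
Buyers pay Pb = 1182/13 − 44 = 610/13; Q' = -390 + 5·(1182/13) = 840/13.
Buyers' price falls by P* − Pb = 1050/13 − 610/13 = 440/13; sellers' price rises by Ps − P* = 1182/13 − 1050/13 = 132/13.
So consumers capture (440/13)/44 = 10/13 of each unit of subsidy.

Consumer share = 10/13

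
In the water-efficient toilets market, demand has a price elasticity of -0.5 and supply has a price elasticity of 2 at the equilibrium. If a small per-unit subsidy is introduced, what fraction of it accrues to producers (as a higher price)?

Producer share = 0.2

For a small subsidy around the equilibrium, the benefit split depends on the relative slopes, which at a point are proportional to the elasticities.
Buyer share = εs/(εs + |εd|) = 2/(2 + 0.5) = 0.8; seller share = |εd|/(εs + |εd|) = 0.2.
So producers capture 0.2 of the subsidy.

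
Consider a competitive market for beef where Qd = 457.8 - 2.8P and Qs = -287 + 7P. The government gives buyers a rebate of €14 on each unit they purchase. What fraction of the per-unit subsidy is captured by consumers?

Pre-subsidy: 457.8 - 2.8P = -287 + 7P gives P* = 76, Q* = 245.
With the rebate, buyers effectively pay Pb = Ps − 14, where Ps is the price sellers receive.
Demand in terms of Ps becomes Qd = 457.8 − 2.8(Ps − 14) = 497 - 2.8Ps. Setting this equal to supply: 497 - 2.8Ps = -287 + 7Ps, so Ps = 80.
Buyers pay Pb = 80 − 14 = 66; Q' = -287 + 7·80 = 273.
Buyers' price falls by P* − Pb = 76 − 66 = 10; sellers' price rises by Ps − P* = 80 − 76 = 4.
So consumers capture 10/14 = 5/7 of each unit of subsidy.

Consumer share = 5/7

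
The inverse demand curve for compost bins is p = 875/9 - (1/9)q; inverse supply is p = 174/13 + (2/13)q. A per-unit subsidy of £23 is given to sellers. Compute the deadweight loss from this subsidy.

Deadweight loss = 61893/62

Pre-subsidy: 875/9 - (1/9)q = 174/13 + (2/13)q gives q* = 9809/31 and p* = 1924/31.
With the subsidy, sellers receive ps = pb + 23 for each unit, where pb is the price buyers pay.
On the curves, pb = 875/9 - (1/9)q and ps = 174/13 + (2/13)q; the wedge ps − pb = 23 gives 174/13 + (2/13)q − (875/9 - (1/9)q) = 23, so q' = 12500/31.
Then pb = 875/9 − (1/9)·(12500/31) = 1625/31 and ps = 174/13 + (2/13)·(12500/31) = 2338/31.
The subsidy expands output by 12500/31 − 9809/31 = 2691/31 past the efficient level; on those units the gap between marginal cost and willingness to pay runs from 0 up to 23.
DWL = ½ × 23 × 2691/31 = 61893/62.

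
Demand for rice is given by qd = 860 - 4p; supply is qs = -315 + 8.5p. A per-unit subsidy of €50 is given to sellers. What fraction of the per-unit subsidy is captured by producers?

Producer share = 0.32

Pre-subsidy: 860 - 4p = -315 + 8.5p gives p* = 94, q* = 484.
With the subsidy, sellers receive ps = pb + 50 for each unit, where pb is the price buyers pay.
Supply in terms of pb becomes qs = -315 + 8.5(pb + 50) = 110 + 8.5pb. Setting this equal to demand: 860 - 4pb = 110 + 8.5pb, so pb = 60.
Sellers receive ps = 60 + 50 = 110; q' = 860 − 4·60 = 620.
Buyers' price falls by p* − pb = 94 − 60 = 34; sellers' price rises by ps − p* = 110 − 94 = 16.
So producers capture 16/50 = 0.32 of each unit of subsidy.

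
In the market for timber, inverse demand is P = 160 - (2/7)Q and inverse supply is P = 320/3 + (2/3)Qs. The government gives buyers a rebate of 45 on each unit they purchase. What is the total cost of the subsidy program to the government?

Pre-subsidy: 160 - (2/7)Q = 320/3 + (2/3)Q gives Q* = 56 and P* = 144.
With the rebate, buyers effectively pay Pb = Ps − 45, where Ps is the price sellers receive.
On the curves, Pb = 160 - (2/7)Q and Ps = 320/3 + (2/3)Q; the wedge Ps − Pb = 45 gives 320/3 + (2/3)Q − (160 - (2/7)Q) = 45, so Q' = 103.25.
Then Pb = 160 − (2/7)·103.25 = 130.5 and Ps = 320/3 + (2/3)·103.25 = 175.5.
Government outlay = subsidy × quantity = 45 × 103.25 = 4646.25.

Government cost = 4646.25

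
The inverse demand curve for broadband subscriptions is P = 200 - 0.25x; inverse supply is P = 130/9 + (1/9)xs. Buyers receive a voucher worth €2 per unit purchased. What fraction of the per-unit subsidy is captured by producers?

Pre-subsidy: 200 - 0.25x = 130/9 + (1/9)x gives x* = 6680/13 and P* = 930/13.
With the rebate, buyers effectively pay Pb = Ps − 2, where Ps is the price sellers receive.
On the curves, Pb = 200 - 0.25x and Ps = 130/9 + (1/9)x; the wedge Ps − Pb = 2 gives 130/9 + (1/9)x − (200 - 0.25x) = 2, so x' = 6752/13.
Then Pb = 200 − 0.25·(6752/13) = 912/13 and Ps = 130/9 + (1/9)·(6752/13) = 938/13.
Buyers' price falls by P* − Pb = 930/13 − 912/13 = 18/13; sellers' price rises by Ps − P* = 938/13 − 930/13 = 8/13.
So producers capture (8/13)/2 = 4/13 of each unit of subsidy.

Producer share = 4/13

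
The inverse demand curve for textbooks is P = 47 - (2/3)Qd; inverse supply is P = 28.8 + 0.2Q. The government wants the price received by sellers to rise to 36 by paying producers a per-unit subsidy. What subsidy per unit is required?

At a seller price of 36, quantity supplied is -144 + 5·36 = 36.
Buyers absorb 36 only when they pay Pb = 47 − (2/3)·36 = 23.
s = Ps − Pb = 36 − 23 = 13.

Required subsidy s = 13 per unit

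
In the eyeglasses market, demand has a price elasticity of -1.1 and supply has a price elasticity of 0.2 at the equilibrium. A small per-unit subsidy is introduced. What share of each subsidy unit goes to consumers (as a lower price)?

For a small subsidy around the equilibrium, the benefit split depends on the relative slopes, which at a point are proportional to the elasticities.
Buyer share = εs/(εs + |εd|) = 0.2/(0.2 + 1.1) = 2/13; seller share = |εd|/(εs + |εd|) = 11/13.

Consumer share = 2/13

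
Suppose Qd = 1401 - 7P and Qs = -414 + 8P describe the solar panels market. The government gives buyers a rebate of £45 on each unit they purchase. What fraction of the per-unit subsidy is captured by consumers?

Consumer share = 8/15

Pre-subsidy: 1401 - 7P = -414 + 8P gives P* = 121, Q* = 554.
With the rebate, buyers effectively pay Pb = Ps − 45, where Ps is the price sellers receive.
Demand in terms of Ps becomes Qd = 1401 − 7(Ps − 45) = 1716 - 7Ps. Setting this equal to supply: 1716 - 7Ps = -414 + 8Ps, so Ps = 142.
Buyers pay Pb = 142 − 45 = 97; Q' = -414 + 8·142 = 722.
Buyers' price falls by P* − Pb = 121 − 97 = 24; sellers' price rises by Ps − P* = 142 − 121 = 21.
So consumers capture 24/45 = 8/15 of each unit of subsidy.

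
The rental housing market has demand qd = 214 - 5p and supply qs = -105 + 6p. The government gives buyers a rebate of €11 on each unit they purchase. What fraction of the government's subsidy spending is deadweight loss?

Pre-subsidy: 214 - 5p = -105 + 6p gives p* = 29, q* = 69.
With the rebate, buyers effectively pay pb = ps − 11, where ps is the price sellers receive.
Demand in terms of ps becomes qd = 214 − 5(ps − 11) = 269 - 5ps. Setting this equal to supply: 269 - 5ps = -105 + 6ps, so ps = 34.
Buyers pay pb = 34 − 11 = 23; q' = -105 + 6·34 = 99.
ΔCS = ½(69 + 99)(29 − 23) = 504; ΔPS = ½(69 + 99)(34 − 29) = 420.
Government spending = 11 × 99 = 1089.
DWL = ½ × 11 × (99 − 69) = 165; fraction = 165 / 1089 = 5/33.

DWL / government spending = 5/33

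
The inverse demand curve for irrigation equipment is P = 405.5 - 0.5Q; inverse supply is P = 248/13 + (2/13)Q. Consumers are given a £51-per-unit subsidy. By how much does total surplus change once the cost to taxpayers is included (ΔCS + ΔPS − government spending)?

Pre-subsidy: 405.5 - 0.5Q = 248/13 + (2/13)Q gives Q* = 591 and P* = 110.
With the rebate, buyers effectively pay Pb = Ps − 51, where Ps is the price sellers receive.
On the curves, Pb = 405.5 - 0.5Q and Ps = 248/13 + (2/13)Q; the wedge Ps − Pb = 51 gives 248/13 + (2/13)Q − (405.5 - 0.5Q) = 51, so Q' = 669.
Then Pb = 405.5 − 0.5·669 = 71 and Ps = 248/13 + (2/13)·669 = 122.
ΔCS = ½(591 + 669)(110 − 71) = 24570; ΔPS = ½(591 + 669)(122 − 110) = 7560.
Government spending = 51 × 669 = 34119.
Net change = 24570 + 7560 − 34119 = -1989. The loss equals the DWL triangle ½·51·78.

Net change in total surplus = -£1989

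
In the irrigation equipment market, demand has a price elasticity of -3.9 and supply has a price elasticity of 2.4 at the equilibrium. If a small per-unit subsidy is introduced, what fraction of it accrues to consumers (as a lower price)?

Consumer share = 8/21

For a small subsidy around the equilibrium, the benefit split depends on the relative slopes, which at a point are proportional to the elasticities.
Buyer share = εs/(εs + |εd|) = 2.4/(2.4 + 3.9) = 8/21; seller share = |εd|/(εs + |εd|) = 13/21.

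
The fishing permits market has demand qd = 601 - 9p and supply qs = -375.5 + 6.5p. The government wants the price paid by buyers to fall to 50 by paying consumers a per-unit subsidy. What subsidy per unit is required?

Required subsidy s = 31 per unit

At a buyer price of 50, quantity demanded is 601 − 9·50 = 151.
Sellers supply 151 only when they receive ps with -375.5 + 6.5·ps = 151, i.e. ps = 81.
s = ps − pb = 81 − 50 = 31.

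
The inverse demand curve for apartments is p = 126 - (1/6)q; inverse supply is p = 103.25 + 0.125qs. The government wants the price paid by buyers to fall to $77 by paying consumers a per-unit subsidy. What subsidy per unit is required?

At a buyer price of 77, quantity demanded is 756 − 6·77 = 294.
Sellers supply 294 only when they receive ps = 103.25 + 0.125·294 = 140.
s = ps − pb = 140 − 77 = 63.

Required subsidy s = $63 per unit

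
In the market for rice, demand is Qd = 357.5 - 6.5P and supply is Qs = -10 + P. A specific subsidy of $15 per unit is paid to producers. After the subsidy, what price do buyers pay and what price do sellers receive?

Buyers pay $47; sellers receive $62

Pre-subsidy: 357.5 - 6.5P = -10 + P gives P* = 49, Q* = 39.
With the subsidy, sellers receive Ps = Pb + 15 for each unit, where Pb is the price buyers pay.
Supply in terms of Pb becomes Qs = -10 + 1(Pb + 15) = 5 + Pb. Setting this equal to demand: 357.5 - 6.5Pb = 5 + Pb, so Pb = 47.
Sellers receive Ps = 47 + 15 = 62; Q' = 357.5 − 6.5·47 = 52.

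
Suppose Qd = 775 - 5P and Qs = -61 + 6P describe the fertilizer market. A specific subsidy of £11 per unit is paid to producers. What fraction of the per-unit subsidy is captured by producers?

Pre-subsidy: 775 - 5P = -61 + 6P gives P* = 76, Q* = 395.
With the subsidy, sellers receive Ps = Pb + 11 for each unit, where Pb is the price buyers pay.
Supply in terms of Pb becomes Qs = -61 + 6(Pb + 11) = 5 + 6Pb. Setting this equal to demand: 775 - 5Pb = 5 + 6Pb, so Pb = 70.
Sellers receive Ps = 70 + 11 = 81; Q' = 775 − 5·70 = 425.
Buyers' price falls by P* − Pb = 76 − 70 = 6; sellers' price rises by Ps − P* = 81 − 76 = 5.
So producers capture 5/11 = 5/11 of each unit of subsidy.

Producer share = 5/11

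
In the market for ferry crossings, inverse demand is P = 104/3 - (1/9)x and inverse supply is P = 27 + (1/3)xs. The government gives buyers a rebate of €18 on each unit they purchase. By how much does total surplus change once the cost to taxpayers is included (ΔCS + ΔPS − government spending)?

Pre-subsidy: 104/3 - (1/9)x = 27 + (1/3)x gives x* = 17.25 and P* = 32.75.
With the rebate, buyers effectively pay Pb = Ps − 18, where Ps is the price sellers receive.
On the curves, Pb = 104/3 - (1/9)x and Ps = 27 + (1/3)x; the wedge Ps − Pb = 18 gives 27 + (1/3)x − (104/3 - (1/9)x) = 18, so x' = 57.75.
Then Pb = 104/3 − (1/9)·57.75 = 28.25 and Ps = 27 + (1/3)·57.75 = 46.25.
ΔCS = ½(17.25 + 57.75)(32.75 − 28.25) = 168.75; ΔPS = ½(17.25 + 57.75)(46.25 − 32.75) = 506.25.
Government spending = 18 × 57.75 = 1039.5.
Net change = 168.75 + 506.25 − 1039.5 = -364.5. The loss equals the DWL triangle ½·18·40.5.

Net change in total surplus = -€364.5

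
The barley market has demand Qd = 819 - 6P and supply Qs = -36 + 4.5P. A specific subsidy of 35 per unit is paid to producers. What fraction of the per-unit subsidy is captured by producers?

Producer share = 4/7

Pre-subsidy: 819 - 6P = -36 + 4.5P gives P* = 570/7, Q* = 2313/7.
With the subsidy, sellers receive Ps = Pb + 35 for each unit, where Pb is the price buyers pay.
Supply in terms of Pb becomes Qs = -36 + 4.5(Pb + 35) = 121.5 + 4.5Pb. Setting this equal to demand: 819 - 6Pb = 121.5 + 4.5Pb, so Pb = 465/7.
Sellers receive Ps = 465/7 + 35 = 710/7; Q' = 819 − 6·(465/7) = 2943/7.
Buyers' price falls by P* − Pb = 570/7 − 465/7 = 15; sellers' price rises by Ps − P* = 710/7 − 570/7 = 20.
So producers capture 20/35 = 4/7 of each unit of subsidy.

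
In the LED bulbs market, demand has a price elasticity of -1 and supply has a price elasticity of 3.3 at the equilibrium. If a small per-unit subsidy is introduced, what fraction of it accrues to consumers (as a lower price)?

Consumer share = 33/43

For a small subsidy around the equilibrium, the benefit split depends on the relative slopes, which at a point are proportional to the elasticities.
Buyer share = εs/(εs + |εd|) = 3.3/(3.3 + 1) = 33/43; seller share = |εd|/(εs + |εd|) = 10/43.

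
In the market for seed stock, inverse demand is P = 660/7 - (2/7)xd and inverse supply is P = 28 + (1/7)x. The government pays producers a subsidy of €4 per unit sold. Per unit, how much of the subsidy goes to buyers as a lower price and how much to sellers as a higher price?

Buyers gain 8/3 per unit; sellers gain 4/3 per unit

Pre-subsidy: 660/7 - (2/7)x = 28 + (1/7)x gives x* = 464/3 and P* = 1052/21.
With the subsidy, sellers receive Ps = Pb + 4 for each unit, where Pb is the price buyers pay.
On the curves, Pb = 660/7 - (2/7)x and Ps = 28 + (1/7)x; the wedge Ps − Pb = 4 gives 28 + (1/7)x − (660/7 - (2/7)x) = 4, so x' = 164.
Then Pb = 660/7 − (2/7)·164 = 332/7 and Ps = 28 + (1/7)·164 = 360/7.
Buyers' price falls by P* − Pb = 1052/21 − 332/7 = 8/3; sellers' price rises by Ps − P* = 360/7 − 1052/21 = 4/3.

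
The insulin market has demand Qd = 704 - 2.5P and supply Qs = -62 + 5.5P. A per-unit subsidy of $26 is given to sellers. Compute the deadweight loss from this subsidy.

Pre-subsidy: 704 - 2.5P = -62 + 5.5P gives P* = 95.75, Q* = 464.625.
With the subsidy, sellers receive Ps = Pb + 26 for each unit, where Pb is the price buyers pay.
Supply in terms of Pb becomes Qs = -62 + 5.5(Pb + 26) = 81 + 5.5Pb. Setting this equal to demand: 704 - 2.5Pb = 81 + 5.5Pb, so Pb = 77.875.
Sellers receive Ps = 77.875 + 26 = 103.875; Q' = 704 − 2.5·77.875 = 509.3125.
The subsidy expands output by 509.3125 − 464.625 = 44.6875 past the efficient level; on those units the gap between marginal cost and willingness to pay runs from 0 up to 26.
DWL = ½ × 26 × 44.6875 = 580.9375.

Deadweight loss = $580.9375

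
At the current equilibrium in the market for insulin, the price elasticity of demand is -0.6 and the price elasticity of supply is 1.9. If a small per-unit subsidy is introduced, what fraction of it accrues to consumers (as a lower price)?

For a small subsidy around the equilibrium, the benefit split depends on the relative slopes, which at a point are proportional to the elasticities.
Buyer share = εs/(εs + |εd|) = 1.9/(1.9 + 0.6) = 0.76; seller share = |εd|/(εs + |εd|) = 0.24.

Consumer share = 0.76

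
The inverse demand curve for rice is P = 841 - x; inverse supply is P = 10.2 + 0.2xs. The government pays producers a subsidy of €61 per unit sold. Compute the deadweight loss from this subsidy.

Pre-subsidy: 841 - x = 10.2 + 0.2x gives x* = 2077/3 and P* = 446/3.
With the subsidy, sellers receive Ps = Pb + 61 for each unit, where Pb is the price buyers pay.
On the curves, Pb = 841 - x and Ps = 10.2 + 0.2x; the wedge Ps − Pb = 61 gives 10.2 + 0.2x − (841 - x) = 61, so x' = 4459/6.
Then Pb = 841 − 1·(4459/6) = 587/6 and Ps = 10.2 + 0.2·(4459/6) = 953/6.
The subsidy expands output by 4459/6 − 2077/3 = 305/6 past the efficient level; on those units the gap between marginal cost and willingness to pay runs from 0 up to 61.
DWL = ½ × 61 × 305/6 = 18605/12.

Deadweight loss = 18605/12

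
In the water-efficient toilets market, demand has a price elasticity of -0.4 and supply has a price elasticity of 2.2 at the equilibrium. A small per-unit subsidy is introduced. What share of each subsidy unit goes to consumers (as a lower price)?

Consumer share = 11/13

For a small subsidy around the equilibrium, the benefit split depends on the relative slopes, which at a point are proportional to the elasticities.
Buyer share = εs/(εs + |εd|) = 2.2/(2.2 + 0.4) = 11/13; seller share = |εd|/(εs + |εd|) = 2/13.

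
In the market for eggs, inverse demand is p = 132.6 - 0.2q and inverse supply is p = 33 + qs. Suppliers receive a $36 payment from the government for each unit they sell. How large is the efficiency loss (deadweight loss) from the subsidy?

Pre-subsidy: 132.6 - 0.2q = 33 + q gives q* = 83 and p* = 116.
With the subsidy, sellers receive ps = pb + 36 for each unit, where pb is the price buyers pay.
On the curves, pb = 132.6 - 0.2q and ps = 33 + q; the wedge ps − pb = 36 gives 33 + q − (132.6 - 0.2q) = 36, so q' = 113.
Then pb = 132.6 − 0.2·113 = 110 and ps = 33 + 1·113 = 146.
The subsidy expands output by 113 − 83 = 30 past the efficient level; on those units the gap between marginal cost and willingness to pay runs from 0 up to 36.
DWL = ½ × 36 × 30 = 540.

Deadweight loss = $540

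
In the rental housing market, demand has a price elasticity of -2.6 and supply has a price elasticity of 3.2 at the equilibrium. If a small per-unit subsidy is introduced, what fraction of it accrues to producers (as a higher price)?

For a small subsidy around the equilibrium, the benefit split depends on the relative slopes, which at a point are proportional to the elasticities.
Buyer share = εs/(εs + |εd|) = 3.2/(3.2 + 2.6) = 16/29; seller share = |εd|/(εs + |εd|) = 13/29.
So producers capture 13/29 of the subsidy.

Producer share = 13/29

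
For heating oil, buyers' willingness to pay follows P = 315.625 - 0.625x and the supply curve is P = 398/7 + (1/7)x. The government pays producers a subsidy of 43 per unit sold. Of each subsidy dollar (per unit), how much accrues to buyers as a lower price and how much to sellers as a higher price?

Buyers gain 35 per unit; sellers gain 8 per unit

Pre-subsidy: 315.625 - 0.625x = 398/7 + (1/7)x gives x* = 337 and P* = 105.
With the subsidy, sellers receive Ps = Pb + 43 for each unit, where Pb is the price buyers pay.
On the curves, Pb = 315.625 - 0.625x and Ps = 398/7 + (1/7)x; the wedge Ps − Pb = 43 gives 398/7 + (1/7)x − (315.625 - 0.625x) = 43, so x' = 393.
Then Pb = 315.625 − 0.625·393 = 70 and Ps = 398/7 + (1/7)·393 = 113.
Buyers' price falls by P* − Pb = 105 − 70 = 35; sellers' price rises by Ps − P* = 113 − 105 = 8.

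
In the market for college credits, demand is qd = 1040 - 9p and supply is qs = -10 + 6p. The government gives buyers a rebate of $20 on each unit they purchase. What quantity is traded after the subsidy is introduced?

q' = 482

Pre-subsidy: 1040 - 9p = -10 + 6p gives p* = 70, q* = 410.
With the rebate, buyers effectively pay pb = ps − 20, where ps is the price sellers receive.
Demand in terms of ps becomes qd = 1040 − 9(ps − 20) = 1220 - 9ps. Setting this equal to supply: 1220 - 9ps = -10 + 6ps, so ps = 82.
Buyers pay pb = 82 − 20 = 62; q' = -10 + 6·82 = 482.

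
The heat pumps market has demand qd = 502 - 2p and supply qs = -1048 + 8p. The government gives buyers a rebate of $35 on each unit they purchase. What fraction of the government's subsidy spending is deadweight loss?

DWL / government spending = 7/62

Pre-subsidy: 502 - 2p = -1048 + 8p gives p* = 155, q* = 192.
With the rebate, buyers effectively pay pb = ps − 35, where ps is the price sellers receive.
Demand in terms of ps becomes qd = 502 − 2(ps − 35) = 572 - 2ps. Setting this equal to supply: 572 - 2ps = -1048 + 8ps, so ps = 162.
Buyers pay pb = 162 − 35 = 127; q' = -1048 + 8·162 = 248.
ΔCS = ½(192 + 248)(155 − 127) = 6160; ΔPS = ½(192 + 248)(162 − 155) = 1540.
Government spending = 35 × 248 = 8680.
DWL = ½ × 35 × (248 − 192) = 980; fraction = 980 / 8680 = 7/62.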